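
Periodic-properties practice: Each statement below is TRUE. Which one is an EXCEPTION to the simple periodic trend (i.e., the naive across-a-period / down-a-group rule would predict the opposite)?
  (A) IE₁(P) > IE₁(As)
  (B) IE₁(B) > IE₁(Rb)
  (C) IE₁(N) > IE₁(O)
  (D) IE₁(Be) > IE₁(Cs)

The general trend: IE₁ increases across a period and decreases down a group.
(A) P (period 3, group 15) vs As (period 4, group 15): the stated order agrees with the simple trend.
(B) B (period 2, group 13) vs Rb (period 5, group 1): the stated order agrees with the simple trend.
(C) N (period 2, group 15) vs O (period 2, group 16): the stated order contradicts the simple trend.
(D) Be (period 2, group 2) vs Cs (period 6, group 1): the stated order agrees with the simple trend.
The exception is (C): pairing an electron in O's 2p⁴ costs repulsion energy, so O ionizes more easily than half-filled N (2p³).

(C)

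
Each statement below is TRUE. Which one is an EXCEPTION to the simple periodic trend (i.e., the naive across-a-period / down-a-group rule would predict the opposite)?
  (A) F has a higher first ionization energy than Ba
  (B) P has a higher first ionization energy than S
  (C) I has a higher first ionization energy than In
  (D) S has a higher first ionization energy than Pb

(B)

The general trend: first ionization energy increases across a period and decreases down a group.
(A) F (period 2, group 17) vs Ba (period 6, group 2): the stated order agrees with the simple trend.
(B) P (period 3, group 15) vs S (period 3, group 16): the stated order contradicts the simple trend.
(C) I (period 5, group 17) vs In (period 5, group 13): the stated order agrees with the simple trend.
(D) S (period 3, group 16) vs Pb (period 6, group 14): the stated order agrees with the simple trend.
The exception is (B): S (3p⁴) ionizes more easily than half-filled P (3p³) because the paired 3p electron in S is pushed out by e⁻–e⁻ repulsion.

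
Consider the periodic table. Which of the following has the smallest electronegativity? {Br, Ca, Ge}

Ca

Electronegativity increases across a period and decreases down a group, tracking effective nuclear charge and atomic size.
All lie in period 4, so electronegativity increases left to right.
The smallest electronegativity among these belongs to Ca.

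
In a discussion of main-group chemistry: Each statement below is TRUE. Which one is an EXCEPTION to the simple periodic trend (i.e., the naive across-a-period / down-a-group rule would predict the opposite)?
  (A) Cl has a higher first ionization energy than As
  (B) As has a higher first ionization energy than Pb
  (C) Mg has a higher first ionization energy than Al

(C)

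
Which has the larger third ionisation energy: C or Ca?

Ca

Consider each +2 ion: C²⁺ still has 2 valence electrons; Ca²⁺ is the bare [Ar] core.
Breaking into a closed-shell core is much more expensive than removing a leftover valence electron — Ca has the largest IE_3 here.
The numbers (kJ/mol): C 4620, Ca 4912.
Overall IE_3 order: C < Ca.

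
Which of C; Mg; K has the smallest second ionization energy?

IE_2 is the cost of taking one more electron from the +1 cation: C⁺ still has 3 valence electrons; Mg⁺ still has 1 valence electron; K⁺ is the bare [Ar] core.
Breaking into a closed-shell core is much more expensive than removing a leftover valence electron — K has the largest IE_2 here.
Valence configurations: C⁺ [He]2s²2p¹, Mg⁺ [Ne]3s¹.
Tabulated IE_2 (kJ/mol): C 2353, Mg 1451, K 3052.
So the second ionization energies run Mg < C < K.

Mg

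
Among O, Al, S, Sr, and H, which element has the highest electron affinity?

H is in period 1, group 1; O is in period 2, group 16; Al is in period 3, group 13; S is in period 3, group 16; Sr is in period 5, group 2.
EA tends to increase across a period and decrease down a group, though the pattern is less regular than for IE or radius.
These span different periods and groups, so the two trends combine.
Al > Sr: relative to Sr, both the across-period and down-group shifts push Al's electron affinity up.
H > Al: period and group pull opposite ways; the down-group shift dominates (73 vs 42 kJ/mol).
O > H: period and group pull opposite ways; the across-period shift dominates (141 vs 73 kJ/mol).
S > O: this pair runs against the simple trend — see the exception note.
Note the exception: S has a higher electron affinity than O, contrary to the simple trend — the compact 2p subshell of O repels the added electron more than S's larger 3p does.
Tabulated electron affinity (kJ/mol): H 73, O 141, Al 42, S 200, Sr 5.
The highest electron affinity among these belongs to S.

S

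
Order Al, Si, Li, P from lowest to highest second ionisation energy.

IE_2 is the cost of taking one more electron from the +1 cation: Al⁺ still has 2 valence electrons; Si⁺ still has 3 valence electrons; Li⁺ is the bare [He] core; P⁺ still has 4 valence electrons.
Core electrons are held far more tightly than valence electrons, so Li tops the IE_2 order.
Valence configurations: Al⁺ [Ne]3s², Si⁺ [Ne]3s²3p¹, P⁺ [Ne]3s²3p².
Si⁺ loses a lone 3p electron whereas Al⁺ must break into a filled 3s² pair, so IE_2(Al) > IE_2(Si) even though Si has the higher nuclear charge.
Tabulated IE_2 (kJ/mol): Al 1817, Si 1577, Li 7298, P 1907.
Putting it together, IE_2: Si < Al < P < Li.

Si, Al, P, Li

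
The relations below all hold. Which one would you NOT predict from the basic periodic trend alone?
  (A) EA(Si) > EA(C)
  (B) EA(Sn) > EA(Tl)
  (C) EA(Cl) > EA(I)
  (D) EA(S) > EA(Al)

The general trend: electron affinity increases across a period and decreases down a group.
(A) Si (period 3, group 14) vs C (period 2, group 14): the stated order contradicts the simple trend.
(B) Sn (period 5, group 14) vs Tl (period 6, group 13): the stated order agrees with the simple trend.
(C) Cl (period 3, group 17) vs I (period 5, group 17): the stated order agrees with the simple trend.
(D) S (period 3, group 16) vs Al (period 3, group 13): the stated order agrees with the simple trend.
The exception is (A): Si's larger, more diffuse 3p orbitals accept an added electron slightly more readily than C's compact 2p.

(A)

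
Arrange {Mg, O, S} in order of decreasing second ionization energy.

O > S > Mg

The second ionization energy removes an electron from the +1 ion. For each element: Mg⁺ still has 1 valence electron; O⁺ still has 5 valence electrons; S⁺ still has 5 valence electrons.
All are still removing valence electrons, so compare the +1 ions as you would atoms: IE_2 generally rises across a period (higher Z_eff) and falls down a group (larger shell), subject to the usual subshell exceptions.
Valence configurations: Mg⁺ [Ne]3s¹, O⁺ [He]2s²2p³, S⁺ [Ne]3s²3p³.
Tabulated IE_2 (kJ/mol): Mg 1451, O 3388, S 2252.
Hence IE_2: Mg < S < O.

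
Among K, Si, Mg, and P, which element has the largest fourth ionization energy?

Mg

IE_4 is the cost of taking one more electron from the +3 cation: K³⁺ is already 2 electrons into the core; Si³⁺ still has 1 valence electron; Mg³⁺ is already 1 electron into the core; P³⁺ still has 2 valence electrons.
Breaking into a closed-shell core is much more expensive than removing a leftover valence electron — K and Mg have the largest IE_4 here.
Valence configurations: Si³⁺ [Ne]3s¹, P³⁺ [Ne]3s².
Approximate IE_4 values (kJ/mol): K 5877, Si 4356, Mg 10543, P 4964.
Overall IE_4 order: Si < P < K < Mg.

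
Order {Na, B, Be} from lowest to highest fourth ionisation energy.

Na < Be < B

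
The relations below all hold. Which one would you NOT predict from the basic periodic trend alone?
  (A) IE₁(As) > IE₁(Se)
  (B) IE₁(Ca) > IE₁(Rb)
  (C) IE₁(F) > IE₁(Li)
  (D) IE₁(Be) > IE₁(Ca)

(A)

The general trend: IE₁ increases across a period and decreases down a group.
(A) As (period 4, group 15) vs Se (period 4, group 16): the stated order contradicts the simple trend.
(B) Ca (period 4, group 2) vs Rb (period 5, group 1): the stated order agrees with the simple trend.
(C) F (period 2, group 17) vs Li (period 2, group 1): the stated order agrees with the simple trend.
(D) Be (period 2, group 2) vs Ca (period 4, group 2): the stated order agrees with the simple trend.
The exception is (A): Se (4p⁴) ionizes more easily than half-filled As (4p³).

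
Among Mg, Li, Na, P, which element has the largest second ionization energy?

Li

Consider each +1 ion: Mg⁺ still has 1 valence electron; Li⁺ is the bare [He] core; Na⁺ is the bare [Ne] core; P⁺ still has 4 valence electrons.
Core electrons are held far more tightly than valence electrons, so Na and Li top the IE_2 order.
Valence configurations: Mg⁺ [Ne]3s¹, P⁺ [Ne]3s²3p².
The numbers (kJ/mol): Mg 1451, Li 7298, Na 4562, P 1907.
Overall IE_2 order: Mg < P < Na < Li.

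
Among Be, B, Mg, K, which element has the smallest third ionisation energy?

B

The third ionization energy removes an electron from the +2 ion. For each element: Be²⁺ is the bare [He] core; B²⁺ still has 1 valence electron; Mg²⁺ is the bare [Ne] core; K²⁺ is already 1 electron into the core.
Core electrons are held far more tightly than valence electrons, so K, Mg and Be top the IE_3 order.
Tabulated IE_3 (kJ/mol): Be 14849, B 3660, Mg 7733, K 4420.
Putting it together, IE_3: B < K < Mg < Be.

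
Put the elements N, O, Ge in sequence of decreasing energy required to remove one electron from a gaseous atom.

N is in period 2, group 15; O is in period 2, group 16; Ge is in period 4, group 14.
First ionization energy rises across a period (greater Z_eff holds electrons more tightly) and falls down a group (valence electrons are farther from the nucleus).
Neither a single period nor a single group — weigh both effects.
O > Ge: relative to Ge, both the across-period and down-group shifts push O's first ionization energy up.
N > O: this pair runs against the simple trend — see the exception note.
Note the exception: N has a higher first ionization energy than O, contrary to the simple trend — pairing an electron in O's 2p⁴ costs repulsion energy, so O ionizes more easily than half-filled N (2p³).
Approximate values (kJ/mol): N 1402, O 1314, Ge 762.
So from highest to lowest: N > O > Ge.

N, O, Ge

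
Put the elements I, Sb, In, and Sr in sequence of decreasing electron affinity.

Sr is in period 5, group 2; In is in period 5, group 13; Sb is in period 5, group 15; I is in period 5, group 17.
Electron affinity generally becomes more exothermic across a period toward the halogens and less exothermic down a group.
All lie in period 5, so electron affinity increases left to right.
So from highest to lowest: I > Sb > In > Sr.

I, Sb, In, Sr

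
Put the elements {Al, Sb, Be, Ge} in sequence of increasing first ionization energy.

Al, Ge, Sb, Be

Be is in period 2, group 2; Al is in period 3, group 13; Ge is in period 4, group 14; Sb is in period 5, group 15.
Across a period the outer electron is held more tightly (higher IE₁); down a group it sits in a higher shell, more shielded, and comes off more easily.
These sit on a diagonal, where the across-period and down-group effects partly cancel.
Ge > Al: the two effects oppose for this pair; the across-period effect wins (762 vs 578 kJ/mol).
Sb > Ge: the two effects oppose for this pair; the across-period effect wins (831 vs 762 kJ/mol).
Be > Sb: period and group pull opposite ways; the down-group shift dominates (900 vs 831 kJ/mol).
Tabulated first ionization energy (kJ/mol): Be 900, Al 578, Ge 762, Sb 831.
So from lowest to highest: Al < Ge < Sb < Be.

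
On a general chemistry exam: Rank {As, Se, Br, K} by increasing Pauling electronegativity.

K < As < Se < Br

K is in period 4, group 1; As is in period 4, group 15; Se is in period 4, group 16; Br is in period 4, group 17.
EN rises left→right (higher Z_eff, smaller atoms) and falls top→bottom (larger, more shielded atoms).
All lie in period 4, so electronegativity increases left to right.
So from lowest to highest: K < As < Se < Br.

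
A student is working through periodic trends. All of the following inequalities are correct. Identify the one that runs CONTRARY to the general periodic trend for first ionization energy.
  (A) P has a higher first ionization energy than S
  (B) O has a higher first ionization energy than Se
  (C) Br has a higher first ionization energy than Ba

The general trend: first ionization energy increases across a period and decreases down a group.
(A) P (period 3, group 15) vs S (period 3, group 16): the stated order contradicts the simple trend.
(B) O (period 2, group 16) vs Se (period 4, group 16): the stated order agrees with the simple trend.
(C) Br (period 4, group 17) vs Ba (period 6, group 2): the stated order agrees with the simple trend.
The exception is (A): S (3p⁴) ionizes more easily than half-filled P (3p³) because the paired 3p electron in S is pushed out by e⁻–e⁻ repulsion.

(A)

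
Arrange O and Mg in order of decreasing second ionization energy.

After 1 electron has been removed, what remains? O⁺ still has 5 valence electrons; Mg⁺ still has 1 valence electron.
All are still removing valence electrons, so compare the +1 ions as you would atoms: IE_2 generally rises across a period (higher Z_eff) and falls down a group (larger shell), subject to the usual subshell exceptions.
Valence configurations: O⁺ [He]2s²2p³, Mg⁺ [Ne]3s¹.
Tabulated IE_2 (kJ/mol): O 3388, Mg 1451.
Putting it together, IE_2: Mg < O.

O > Mg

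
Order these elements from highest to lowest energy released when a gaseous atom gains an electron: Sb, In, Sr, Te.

Sr is in period 5, group 2; In is in period 5, group 13; Sb is in period 5, group 15; Te is in period 5, group 16.
Adding an electron releases more energy for atoms nearer the top right (short of the noble gases).
All lie in period 5, so electron affinity increases left to right.
So from highest to lowest: Te > Sb > In > Sr.

Te > Sb > In > Sr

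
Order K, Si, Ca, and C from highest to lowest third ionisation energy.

Ca, C, K, Si

IE_3 is the cost of taking one more electron from the +2 cation: K²⁺ is already 1 electron into the core; Si²⁺ still has 2 valence electrons; Ca²⁺ is the bare [Ar] core; C²⁺ still has 2 valence electrons.
Usually core removal costs more than valence removal, but here the competition is close: a tightly held n=2 valence electron can cost more to remove than an n=3 core electron, so the actual values have to decide it.
Valence configurations: Si²⁺ [Ne]3s², C²⁺ [He]2s².
Approximate IE_3 values (kJ/mol): K 4420, Si 3232, Ca 4912, C 4620.
So the third ionization energies run Si < K < C < Ca.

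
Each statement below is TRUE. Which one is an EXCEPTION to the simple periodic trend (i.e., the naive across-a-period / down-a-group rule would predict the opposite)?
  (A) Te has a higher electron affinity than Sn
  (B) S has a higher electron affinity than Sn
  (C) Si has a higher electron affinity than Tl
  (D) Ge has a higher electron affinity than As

The general trend: electron affinity increases across a period and decreases down a group.
(A) Te (period 5, group 16) vs Sn (period 5, group 14): the stated order agrees with the simple trend.
(B) S (period 3, group 16) vs Sn (period 5, group 14): the stated order agrees with the simple trend.
(C) Si (period 3, group 14) vs Tl (period 6, group 13): the stated order agrees with the simple trend.
(D) Ge (period 4, group 14) vs As (period 4, group 15): the stated order contradicts the simple trend.
The exception is (D): adding an electron to As's half-filled 4p³ is unfavourable, so Ge (4p²) has the more exothermic EA.

(D)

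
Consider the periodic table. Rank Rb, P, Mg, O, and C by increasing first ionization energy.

C is in period 2, group 14; O is in period 2, group 16; Mg is in period 3, group 2; P is in period 3, group 15; Rb is in period 5, group 1.
IE₁ increases left→right with effective nuclear charge and decreases top→bottom as the valence shell moves farther out.
Here both period and group differ, so the two effects have to be weighed against each other.
Mg > Rb: both effects reinforce here, so Mg is clearly the higher of the two.
P > Mg: both are in period 3; the period trend gives P the larger value.
C > P: period and group pull opposite ways; the down-group shift dominates (1086 vs 1012 kJ/mol).
O > C: both are in period 2; the period trend gives O the larger value.
For reference (kJ/mol): C 1086, O 1314, Mg 738, P 1012, Rb 403.
So from lowest to highest: Rb < Mg < P < C < O.

Rb < Mg < P < C < O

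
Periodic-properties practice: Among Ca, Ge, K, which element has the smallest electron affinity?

K is in period 4, group 1; Ca is in period 4, group 2; Ge is in period 4, group 14.
EA tends to increase across a period and decrease down a group, though the pattern is less regular than for IE or radius.
All lie in period 4; the across-period trend (electron affinity increases left to right) applies, with the exception below.
Note the exception: K has a higher electron affinity than Ca, contrary to the simple trend — adding an electron to Ca (ns²) has to open a new, higher-energy np subshell, which is unfavourable.
Approximate values (kJ/mol): K 48, Ca 2, Ge 119.
The smallest electron affinity among these belongs to Ca.

Ca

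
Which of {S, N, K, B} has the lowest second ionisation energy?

S

The second ionization energy removes an electron from the +1 ion. For each element: S⁺ still has 5 valence electrons; N⁺ still has 4 valence electrons; K⁺ is the bare [Ar] core; B⁺ still has 2 valence electrons.
Core electrons are held far more tightly than valence electrons, so K tops the IE_2 order.
Valence configurations: S⁺ [Ne]3s²3p³, N⁺ [He]2s²2p², B⁺ [He]2s².
Tabulated IE_2 (kJ/mol): S 2252, N 2856, K 3052, B 2427.
Overall IE_2 order: S < B < N < K.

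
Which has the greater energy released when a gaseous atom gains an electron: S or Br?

S is in period 3, group 16; Br is in period 4, group 17.
Electron affinity generally becomes more exothermic across a period toward the halogens and less exothermic down a group.
These sit on a diagonal, where the across-period and down-group effects partly cancel.
Br > S: period and group pull opposite ways; the across-period shift dominates (325 vs 200 kJ/mol).
Tabulated electron affinity (kJ/mol): S 200, Br 325.
So Br has the greater energy released when a gaseous atom gains an electron (Br > S).

Br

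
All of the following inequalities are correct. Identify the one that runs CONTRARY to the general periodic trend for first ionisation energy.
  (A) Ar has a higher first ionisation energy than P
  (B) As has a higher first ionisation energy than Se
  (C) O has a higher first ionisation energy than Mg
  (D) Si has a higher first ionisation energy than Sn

(B)

The general trend: first ionisation energy increases across a period and decreases down a group.
(A) Ar (period 3, group 18) vs P (period 3, group 15): the stated order agrees with the simple trend.
(B) As (period 4, group 15) vs Se (period 4, group 16): the stated order contradicts the simple trend.
(C) O (period 2, group 16) vs Mg (period 3, group 2): the stated order agrees with the simple trend.
(D) Si (period 3, group 14) vs Sn (period 5, group 14): the stated order agrees with the simple trend.
The exception is (B): Se (4p⁴) ionizes more easily than half-filled As (4p³).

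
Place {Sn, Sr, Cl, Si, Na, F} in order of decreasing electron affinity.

Atoms with high Z_eff and room in the valence shell (especially the halogens) have the most exothermic electron affinities.
Neither a single period nor a single group — weigh both effects.
Na > Sr: period and group pull opposite ways; the down-group shift dominates (53 vs 5 kJ/mol).
Sn > Na: the two effects oppose for this pair; the across-period effect wins (107 vs 53 kJ/mol).
Si > Sn: Si sits above Sn in group 14, so the down-group effect alone puts Si higher.
F > Si: relative to Si, both the across-period and down-group shifts push F's electron affinity up.
Cl > F: this pair runs against the simple trend — see the exception note.
Note the exception: Cl has a higher electron affinity than F, contrary to the simple trend — F's small 2p subshell makes the incoming electron feel strong e⁻–e⁻ repulsion, so Cl actually releases more energy on gaining an electron.
Tabulated electron affinity (kJ/mol): F 328, Na 53, Si 134, Cl 349, Sr 5, Sn 107.
So from highest to lowest: Cl > F > Si > Sn > Na > Sr.

Cl, F, Si, Sn, Na, Sr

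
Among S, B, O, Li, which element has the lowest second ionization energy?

S

Consider each +1 ion: S⁺ still has 5 valence electrons; B⁺ still has 2 valence electrons; O⁺ still has 5 valence electrons; Li⁺ is the bare [He] core.
Core electrons are held far more tightly than valence electrons, so Li tops the IE_2 order.
Valence configurations: S⁺ [Ne]3s²3p³, B⁺ [He]2s², O⁺ [He]2s²2p³.
Tabulated IE_2 (kJ/mol): S 2252, B 2427, O 3388, Li 7298.
So the second ionization energies run S < B < O < Li.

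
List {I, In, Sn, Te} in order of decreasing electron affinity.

I > Te > Sn > In

In is in period 5, group 13; Sn is in period 5, group 14; Te is in period 5, group 16; I is in period 5, group 17.
EA tends to increase across a period and decrease down a group, though the pattern is less regular than for IE or radius.
All lie in period 5, so electron affinity increases left to right.
So from highest to lowest: I > Te > Sn > In.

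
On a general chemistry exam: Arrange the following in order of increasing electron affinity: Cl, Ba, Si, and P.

Ba < P < Si < Cl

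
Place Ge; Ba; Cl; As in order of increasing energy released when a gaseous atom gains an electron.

Atoms with high Z_eff and room in the valence shell (especially the halogens) have the most exothermic electron affinities.
Here both period and group differ, so the two effects have to be weighed against each other.
As > Ba: both effects reinforce here, so As is clearly the higher of the two.
Ge > As: this pair runs against the simple trend — see the exception note.
Cl > Ge: relative to Ge, both the across-period and down-group shifts push Cl's electron affinity up.
Note the exception: Ge has a higher electron affinity than As, contrary to the simple trend — adding an electron to As's half-filled 4p³ is unfavourable, so Ge (4p²) has the more exothermic EA.
Approximate values (kJ/mol): Cl 349, Ge 119, As 78, Ba 14.
So from lowest to highest: Ba < As < Ge < Cl.

Ba < As < Ge < Cl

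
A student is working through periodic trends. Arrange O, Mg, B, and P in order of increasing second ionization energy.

The second ionization energy removes an electron from the +1 ion. For each element: O⁺ still has 5 valence electrons; Mg⁺ still has 1 valence electron; B⁺ still has 2 valence electrons; P⁺ still has 4 valence electrons.
All are still removing valence electrons, so compare the +1 ions as you would atoms: IE_2 generally rises across a period (higher Z_eff) and falls down a group (larger shell), subject to the usual subshell exceptions.
Valence configurations: O⁺ [He]2s²2p³, Mg⁺ [Ne]3s¹, B⁺ [He]2s², P⁺ [Ne]3s²3p².
The numbers (kJ/mol): O 3388, Mg 1451, B 2427, P 1907.
So the second ionization energies run Mg < P < B < O.

Mg < P < B < O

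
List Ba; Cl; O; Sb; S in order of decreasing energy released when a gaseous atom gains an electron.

Cl, S, O, Sb, Ba

O is in period 2, group 16; S is in period 3, group 16; Cl is in period 3, group 17; Sb is in period 5, group 15; Ba is in period 6, group 2.
Atoms with high Z_eff and room in the valence shell (especially the halogens) have the most exothermic electron affinities.
Neither a single period nor a single group — weigh both effects.
Sb > Ba: both effects reinforce here, so Sb is clearly the higher of the two.
O > Sb: relative to Sb, both the across-period and down-group shifts push O's electron affinity up.
S > O: this pair runs against the simple trend — see the exception note.
Cl > S: both are in period 3; the period trend gives Cl the larger value.
Note the exception: S has a higher electron affinity than O, contrary to the simple trend — the compact 2p subshell of O repels the added electron more than S's larger 3p does.
Tabulated electron affinity (kJ/mol): O 141, S 200, Cl 349, Sb 103, Ba 14.
So from highest to lowest: Cl > S > O > Sb > Ba.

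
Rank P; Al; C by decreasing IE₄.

IE_4 is the cost of taking one more electron from the +3 cation: P³⁺ still has 2 valence electrons; Al³⁺ is the bare [Ne] core; C³⁺ still has 1 valence electron.
Core electrons are held far more tightly than valence electrons, so Al tops the IE_4 order.
Valence configurations: P³⁺ [Ne]3s², C³⁺ [He]2s¹.
The numbers (kJ/mol): P 4964, Al 11577, C 6223.
Hence IE_4: P < C < Al.

Al > C > P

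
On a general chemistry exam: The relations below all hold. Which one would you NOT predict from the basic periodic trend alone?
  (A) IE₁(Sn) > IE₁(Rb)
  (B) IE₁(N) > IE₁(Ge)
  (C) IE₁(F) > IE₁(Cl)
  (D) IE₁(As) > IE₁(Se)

The general trend: first ionisation energy increases across a period and decreases down a group.
(A) Sn (period 5, group 14) vs Rb (period 5, group 1): the stated order agrees with the simple trend.
(B) N (period 2, group 15) vs Ge (period 4, group 14): the stated order agrees with the simple trend.
(C) F (period 2, group 17) vs Cl (period 3, group 17): the stated order agrees with the simple trend.
(D) As (period 4, group 15) vs Se (period 4, group 16): the stated order contradicts the simple trend.
The exception is (D): Se (4p⁴) ionizes more easily than half-filled As (4p³).

(D)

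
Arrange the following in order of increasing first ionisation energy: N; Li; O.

Li, O, N

Li is in period 2, group 1; N is in period 2, group 15; O is in period 2, group 16.
First ionization energy rises across a period (greater Z_eff holds electrons more tightly) and falls down a group (valence electrons are farther from the nucleus).
All lie in period 2; the across-period trend (first ionization energy increases left to right) applies, with the exception below.
Note the exception: N has a higher first ionization energy than O, contrary to the simple trend — pairing an electron in O's 2p⁴ costs repulsion energy, so O ionizes more easily than half-filled N (2p³).
For reference (kJ/mol): Li 520, N 1402, O 1314.
So from lowest to highest: Li < O < N.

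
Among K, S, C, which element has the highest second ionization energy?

The second ionization energy removes an electron from the +1 ion. For each element: K⁺ is the bare [Ar] core; S⁺ still has 5 valence electrons; C⁺ still has 3 valence electrons.
Pulling an electron out of a noble-gas core costs far more than removing a remaining valence electron, so K sits at the high end of IE_2.
Valence configurations: S⁺ [Ne]3s²3p³, C⁺ [He]2s²2p¹.
Tabulated IE_2 (kJ/mol): K 3052, S 2252, C 2353.
Overall IE_2 order: S < C < K.

K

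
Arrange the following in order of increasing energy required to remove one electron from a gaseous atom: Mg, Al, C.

C is in period 2, group 14; Mg is in period 3, group 2; Al is in period 3, group 13.
Removing the outermost electron gets harder across a period and easier down a group.
Neither a single period nor a single group — weigh both effects.
Mg > Al: this pair runs against the simple trend — see the exception note.
C > Mg: both effects reinforce here, so C is clearly the higher of the two.
Note the exception: Mg has a higher first ionization energy than Al, contrary to the simple trend — Al's single 3p electron is easier to remove than one from Mg's filled 3s².
For reference (kJ/mol): C 1086, Mg 738, Al 578.
So from lowest to highest: Al < Mg < C.

Al < Mg < C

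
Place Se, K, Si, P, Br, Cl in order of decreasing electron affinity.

Cl > Br > Se > Si > P > K

Si is in period 3, group 14; P is in period 3, group 15; Cl is in period 3, group 17; K is in period 4, group 1; Se is in period 4, group 16; Br is in period 4, group 17.
Electron affinity generally becomes more exothermic across a period toward the halogens and less exothermic down a group.
Here both period and group differ, so the two effects have to be weighed against each other.
P > K: relative to K, both the across-period and down-group shifts push P's electron affinity up.
Si > P: this pair runs against the simple trend — see the exception note.
Se > Si: period and group pull opposite ways; the across-period shift dominates (195 vs 134 kJ/mol).
Br > Se: Br lies to the right of Se in period 4, so the across-period effect alone puts Br higher.
Cl > Br: they share group 17; the group trend gives Cl the larger value.
Note the exception: Si has a higher electron affinity than P, contrary to the simple trend — adding an electron to P's half-filled 3p³ is unfavourable, so Si (3p²) has the more exothermic EA.
For reference (kJ/mol): Si 134, P 72, Cl 349, K 48, Se 195, Br 325.
So from highest to lowest: Cl > Br > Se > Si > P > K.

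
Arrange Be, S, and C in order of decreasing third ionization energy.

After 2 electrons have been removed, what remains? Be²⁺ is the bare [He] core; S²⁺ still has 4 valence electrons; C²⁺ still has 2 valence electrons.
Pulling an electron out of a noble-gas core costs far more than removing a remaining valence electron, so Be sits at the high end of IE_3.
Valence configurations: S²⁺ [Ne]3s²3p², C²⁺ [He]2s².
Approximate IE_3 values (kJ/mol): Be 14849, S 3357, C 4620.
Overall IE_3 order: S < C < Be.

Be > C > S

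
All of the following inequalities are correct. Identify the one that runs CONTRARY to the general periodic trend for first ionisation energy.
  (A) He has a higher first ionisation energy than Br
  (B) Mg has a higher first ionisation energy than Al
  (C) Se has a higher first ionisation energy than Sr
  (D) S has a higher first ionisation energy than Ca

(B)

The general trend: first ionisation energy increases across a period and decreases down a group.
(A) He (period 1, group 18) vs Br (period 4, group 17): the stated order agrees with the simple trend.
(B) Mg (period 3, group 2) vs Al (period 3, group 13): the stated order contradicts the simple trend.
(C) Se (period 4, group 16) vs Sr (period 5, group 2): the stated order agrees with the simple trend.
(D) S (period 3, group 16) vs Ca (period 4, group 2): the stated order agrees with the simple trend.
The exception is (B): Al's single 3p electron is easier to remove than one from Mg's filled 3s².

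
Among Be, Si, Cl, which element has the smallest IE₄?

Si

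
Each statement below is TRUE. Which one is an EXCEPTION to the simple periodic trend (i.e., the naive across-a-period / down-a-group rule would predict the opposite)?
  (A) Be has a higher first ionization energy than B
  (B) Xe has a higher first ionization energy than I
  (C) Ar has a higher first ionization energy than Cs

(A)

The general trend: first ionization energy increases across a period and decreases down a group.
(A) Be (period 2, group 2) vs B (period 2, group 13): the stated order contradicts the simple trend.
(B) Xe (period 5, group 18) vs I (period 5, group 17): the stated order agrees with the simple trend.
(C) Ar (period 3, group 18) vs Cs (period 6, group 1): the stated order agrees with the simple trend.
The exception is (A): removing B's lone 2p electron is easier than breaking Be's filled 2s².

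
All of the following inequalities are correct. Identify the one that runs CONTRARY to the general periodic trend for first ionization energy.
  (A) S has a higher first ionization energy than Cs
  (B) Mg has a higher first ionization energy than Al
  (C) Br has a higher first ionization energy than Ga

(B)

The general trend: first ionization energy increases across a period and decreases down a group.
(A) S (period 3, group 16) vs Cs (period 6, group 1): the stated order agrees with the simple trend.
(B) Mg (period 3, group 2) vs Al (period 3, group 13): the stated order contradicts the simple trend.
(C) Br (period 4, group 17) vs Ga (period 4, group 13): the stated order agrees with the simple trend.
The exception is (B): Al's single 3p electron is easier to remove than one from Mg's filled 3s².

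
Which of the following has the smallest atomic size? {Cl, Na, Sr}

Cl

Atomic radius shrinks across a period as nuclear charge pulls the same shell inward, and grows down a group as new shells are added.
Here both period and group differ, so the two effects have to be weighed against each other.
Na > Cl: Na lies to the left of Cl in period 3, so the across-period effect alone puts Na larger.
Sr > Na: period and group pull opposite ways; the down-group shift dominates (185 vs 155 pm).
Tabulated atomic radius (pm): Na 155, Cl 99, Sr 185.
The smallest atomic size among these belongs to Cl.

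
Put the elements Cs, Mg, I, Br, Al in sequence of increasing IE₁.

Mg is in period 3, group 2; Al is in period 3, group 13; Br is in period 4, group 17; I is in period 5, group 17; Cs is in period 6, group 1.
Removing the outermost electron gets harder across a period and easier down a group.
Neither a single period nor a single group — weigh both effects.
Al > Cs: both effects reinforce here, so Al is clearly the higher of the two.
Mg > Al: this pair runs against the simple trend — see the exception note.
I > Mg: the two effects oppose for this pair; the across-period effect wins (1008 vs 738 kJ/mol).
Br > I: they share group 17; the group trend gives Br the larger value.
Note the exception: Mg has a higher first ionization energy than Al, contrary to the simple trend — Al's single 3p electron is easier to remove than one from Mg's filled 3s².
Tabulated first ionization energy (kJ/mol): Mg 738, Al 578, Br 1140, I 1008, Cs 376.
So from lowest to highest: Cs < Al < Mg < I < Br.

Cs, Al, Mg, I, Br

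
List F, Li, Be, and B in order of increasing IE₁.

Li is in period 2, group 1; Be is in period 2, group 2; B is in period 2, group 13; F is in period 2, group 17.
Across a period the outer electron is held more tightly (higher IE₁); down a group it sits in a higher shell, more shielded, and comes off more easily.
All lie in period 2; the across-period trend (first ionization energy increases left to right) applies, with the exception below.
Note the exception: Be has a higher first ionization energy than B, contrary to the simple trend — removing B's lone 2p electron is easier than breaking Be's filled 2s².
Tabulated first ionization energy (kJ/mol): Li 520, Be 900, B 801, F 1681.
So from lowest to highest: Li < B < Be < F.

Li < B < Be < F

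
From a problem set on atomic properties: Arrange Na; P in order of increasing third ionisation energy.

P < Na

After 2 electrons have been removed, what remains? Na²⁺ is already 1 electron into the core; P²⁺ still has 3 valence electrons.
Core electrons are held far more tightly than valence electrons, so Na tops the IE_3 order.
Tabulated IE_3 (kJ/mol): Na 6910, P 2914.
Overall IE_3 order: P < Na.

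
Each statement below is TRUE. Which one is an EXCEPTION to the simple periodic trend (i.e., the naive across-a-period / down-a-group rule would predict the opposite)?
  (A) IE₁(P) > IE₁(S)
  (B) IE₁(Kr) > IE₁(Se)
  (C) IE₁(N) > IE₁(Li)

The general trend: IE₁ increases across a period and decreases down a group.
(A) P (period 3, group 15) vs S (period 3, group 16): the stated order contradicts the simple trend.
(B) Kr (period 4, group 18) vs Se (period 4, group 16): the stated order agrees with the simple trend.
(C) N (period 2, group 15) vs Li (period 2, group 1): the stated order agrees with the simple trend.
The exception is (A): S (3p⁴) ionizes more easily than half-filled P (3p³) because the paired 3p electron in S is pushed out by e⁻–e⁻ repulsion.

(A)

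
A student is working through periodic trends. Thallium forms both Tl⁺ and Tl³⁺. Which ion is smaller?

Both ions have Z = 81 protons, but Tl³⁺ has lost more electrons, so its remaining electrons feel a larger effective nuclear charge per electron and are pulled in more tightly.
Higher positive charge → smaller ion, so Tl⁺ > Tl³⁺.

Tl³⁺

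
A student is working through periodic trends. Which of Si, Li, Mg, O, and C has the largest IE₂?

Li

Consider each +1 ion: Si⁺ still has 3 valence electrons; Li⁺ is the bare [He] core; Mg⁺ still has 1 valence electron; O⁺ still has 5 valence electrons; C⁺ still has 3 valence electrons.
Core electrons are held far more tightly than valence electrons, so Li tops the IE_2 order.
Valence configurations: Si⁺ [Ne]3s²3p¹, Mg⁺ [Ne]3s¹, O⁺ [He]2s²2p³, C⁺ [He]2s²2p¹.
Tabulated IE_2 (kJ/mol): Si 1577, Li 7298, Mg 1451, O 3388, C 2353.
So the second ionization energies run Mg < Si < C < O < Li.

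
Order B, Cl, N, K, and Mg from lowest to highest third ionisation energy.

The third ionization energy removes an electron from the +2 ion. For each element: B²⁺ still has 1 valence electron; Cl²⁺ still has 5 valence electrons; N²⁺ still has 3 valence electrons; K²⁺ is already 1 electron into the core; Mg²⁺ is the bare [Ne] core.
Usually core removal costs more than valence removal, but here the competition is close: a tightly held n=2 valence electron can cost more to remove than an n=3 core electron, so the actual values have to decide it.
Valence configurations: B²⁺ [He]2s¹, Cl²⁺ [Ne]3s²3p³, N²⁺ [He]2s²2p¹.
Tabulated IE_3 (kJ/mol): B 3660, Cl 3822, N 4578, K 4420, Mg 7733.
Overall IE_3 order: B < Cl < K < N < Mg.

B < Cl < K < N < Mg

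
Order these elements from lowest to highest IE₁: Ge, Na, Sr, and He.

Na, Sr, Ge, He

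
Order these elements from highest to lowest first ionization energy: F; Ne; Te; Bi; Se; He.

He is in period 1, group 18; F is in period 2, group 17; Ne is in period 2, group 18; Se is in period 4, group 16; Te is in period 5, group 16; Bi is in period 6, group 15.
Removing the outermost electron gets harder across a period and easier down a group.
Here both period and group differ, so the two effects have to be weighed against each other.
Te > Bi: both effects reinforce here, so Te is clearly the higher of the two.
Se > Te: they share group 16; the group trend gives Se the larger value.
F > Se: both effects reinforce here, so F is clearly the higher of the two.
Ne > F: Ne lies to the right of F in period 2, so the across-period effect alone puts Ne higher.
He > Ne: they share group 18; the group trend gives He the larger value.
For reference (kJ/mol): He 2372, F 1681, Ne 2081, Se 941, Te 869, Bi 703.
So from highest to lowest: He > Ne > F > Se > Te > Bi.

He > Ne > F > Se > Te > Bi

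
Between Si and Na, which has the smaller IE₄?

Si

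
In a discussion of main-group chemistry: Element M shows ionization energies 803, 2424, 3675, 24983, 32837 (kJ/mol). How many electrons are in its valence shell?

Look for the largest jump between consecutive ionization energies: IE4/IE3 ≈ 6.8, far larger than any earlier ratio.
That jump marks the point where a core electron is being removed. So the atom has 3 valence electrons.

3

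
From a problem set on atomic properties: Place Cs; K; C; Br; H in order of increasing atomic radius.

H < C < Br < K < Cs

Radius decreases left→right (rising Z_eff, same n) and increases top→bottom (higher n).
Here both period and group differ, so the two effects have to be weighed against each other.
C > H: period and group pull opposite ways; the down-group shift dominates (75 vs 32 pm).
Br > C: the two effects oppose for this pair; the down-group effect wins (114 vs 75 pm).
K > Br: K lies to the left of Br in period 4, so the across-period effect alone puts K larger.
Cs > K: Cs sits below K in group 1, so the down-group effect alone puts Cs larger.
For reference (pm): H 32, C 75, K 196, Br 114, Cs 232.
So from smallest to largest: H < C < Br < K < Cs.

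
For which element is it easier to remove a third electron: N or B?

Consider each +2 ion: N²⁺ still has 3 valence electrons; B²⁺ still has 1 valence electron.
All are still removing valence electrons, so compare the +2 ions as you would atoms: IE_3 generally rises across a period (higher Z_eff) and falls down a group (larger shell), subject to the usual subshell exceptions.
Valence configurations: N²⁺ [He]2s²2p¹, B²⁺ [He]2s¹.
Approximate IE_3 values (kJ/mol): N 4578, B 3660.
Putting it together, IE_3: B < N.

B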